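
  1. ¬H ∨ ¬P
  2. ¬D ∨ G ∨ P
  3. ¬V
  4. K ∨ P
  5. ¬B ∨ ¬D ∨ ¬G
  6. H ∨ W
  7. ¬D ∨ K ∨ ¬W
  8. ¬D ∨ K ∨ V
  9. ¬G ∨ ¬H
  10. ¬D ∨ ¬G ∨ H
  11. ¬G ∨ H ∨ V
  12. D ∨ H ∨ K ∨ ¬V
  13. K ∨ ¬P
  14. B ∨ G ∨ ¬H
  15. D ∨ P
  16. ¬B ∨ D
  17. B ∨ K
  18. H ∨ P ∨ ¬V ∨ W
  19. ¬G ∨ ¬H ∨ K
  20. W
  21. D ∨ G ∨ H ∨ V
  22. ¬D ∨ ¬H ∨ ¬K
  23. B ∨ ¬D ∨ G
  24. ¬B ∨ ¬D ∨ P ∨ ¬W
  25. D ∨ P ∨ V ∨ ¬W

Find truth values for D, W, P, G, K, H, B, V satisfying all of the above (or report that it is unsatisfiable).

Unit clause (¬V) forces V = False.
Unit clause (W) forces W = True.
Try D = False:
  (D ∨ P) forces P = True.
  (¬H ∨ ¬P) forces H = False.
  (¬G ∨ H ∨ V) forces G = False.
  clause (D ∨ G ∨ H ∨ V) is falsified — backtrack.
So D = True.
  then (¬D ∨ K ∨ ¬W) forces K = True.
  then (¬D ∨ ¬H ∨ ¬K) forces H = False.
  then (¬D ∨ ¬G ∨ H) forces G = False.
  then (B ∨ ¬D ∨ G) forces B = True.
  then (¬B ∨ ¬D ∨ P ∨ ¬W) forces P = True.
All clauses satisfied.

D: True; W: True; P: True; G: False; K: True; H: False; B: True; V: False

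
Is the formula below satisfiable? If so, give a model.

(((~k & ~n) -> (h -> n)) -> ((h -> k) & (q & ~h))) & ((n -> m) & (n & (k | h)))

k = True, q = True, n = True, h = False, m = True

  ((~k & ~n) -> (h -> n)) -> ((h -> k) & (q & ~h)) = True
    (~k & ~n) -> (h -> n) = True
      ~k & ~n = False
        ~k = False
        ~n = False
      h -> n = True
    (h -> k) & (q & ~h) = True
      h -> k = True
      q & ~h = True
        ~h = True
  (n -> m) & (n & (k | h)) = True
    n -> m = True
    n & (k | h) = True
      k | h = True
Both conjuncts True, so the formula holds.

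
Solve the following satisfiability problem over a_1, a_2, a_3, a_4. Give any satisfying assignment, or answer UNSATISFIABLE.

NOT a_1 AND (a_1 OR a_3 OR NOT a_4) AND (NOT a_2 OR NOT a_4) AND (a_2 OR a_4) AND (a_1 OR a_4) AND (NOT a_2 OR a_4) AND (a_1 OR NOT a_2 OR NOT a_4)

Unit clause (NOT a_1) forces a_1 = False.
In (a_1 OR a_4) only a_4 is left, so a_4 = True.
In (a_1 OR NOT a_2 OR NOT a_4) only NOT a_2 is left, so a_2 = False.
In (a_1 OR a_3 OR NOT a_4) only a_3 is left, so a_3 = True.
Check each clause:
  (NOT a_1): NOT a_1 holds.
  (a_1 OR a_3 OR NOT a_4): a_3 holds.
  (NOT a_2 OR NOT a_4): NOT a_2 holds.
  (a_2 OR a_4): a_4 holds.
  (a_1 OR a_4): a_4 holds.
  (NOT a_2 OR a_4): NOT a_2 holds.
  (a_1 OR NOT a_2 OR NOT a_4): NOT a_2 holds.
All clauses satisfied.

a_1=F; a_2=F; a_3=T; a_4=T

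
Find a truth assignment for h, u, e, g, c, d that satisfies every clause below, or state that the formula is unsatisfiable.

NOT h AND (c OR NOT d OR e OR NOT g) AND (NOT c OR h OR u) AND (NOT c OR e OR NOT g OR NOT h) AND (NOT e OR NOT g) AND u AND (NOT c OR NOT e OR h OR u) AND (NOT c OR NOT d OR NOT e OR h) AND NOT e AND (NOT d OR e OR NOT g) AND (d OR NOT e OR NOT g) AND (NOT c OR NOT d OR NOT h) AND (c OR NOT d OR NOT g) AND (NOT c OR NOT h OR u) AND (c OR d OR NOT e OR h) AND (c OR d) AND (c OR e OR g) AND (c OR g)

Unit clause (NOT h) forces h = False.
Unit clause (u) forces u = True.
Unit clause (NOT e) forces e = False.
Set g = True.
  then (NOT d OR e OR NOT g) forces d = False.
  then (c OR d) forces c = True.
All clauses satisfied.

h=F, u=T, e=F, g=T, c=T, d=F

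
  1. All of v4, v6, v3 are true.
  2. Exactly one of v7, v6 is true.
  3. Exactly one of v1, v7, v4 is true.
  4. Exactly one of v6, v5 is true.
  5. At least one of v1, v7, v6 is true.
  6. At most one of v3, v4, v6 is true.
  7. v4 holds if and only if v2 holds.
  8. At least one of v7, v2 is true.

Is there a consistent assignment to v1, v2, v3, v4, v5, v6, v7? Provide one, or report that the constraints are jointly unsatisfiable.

Case v3 = True:
  (1) forces v4 = True.
  Constraint (6) is violated (v3=T, v4=T) — contradiction.
Case v3 = False:
  Constraint (1) is violated (v3=F) — contradiction.
Both cases fail — unsatisfiable.

Unsatisfiable — no assignment works.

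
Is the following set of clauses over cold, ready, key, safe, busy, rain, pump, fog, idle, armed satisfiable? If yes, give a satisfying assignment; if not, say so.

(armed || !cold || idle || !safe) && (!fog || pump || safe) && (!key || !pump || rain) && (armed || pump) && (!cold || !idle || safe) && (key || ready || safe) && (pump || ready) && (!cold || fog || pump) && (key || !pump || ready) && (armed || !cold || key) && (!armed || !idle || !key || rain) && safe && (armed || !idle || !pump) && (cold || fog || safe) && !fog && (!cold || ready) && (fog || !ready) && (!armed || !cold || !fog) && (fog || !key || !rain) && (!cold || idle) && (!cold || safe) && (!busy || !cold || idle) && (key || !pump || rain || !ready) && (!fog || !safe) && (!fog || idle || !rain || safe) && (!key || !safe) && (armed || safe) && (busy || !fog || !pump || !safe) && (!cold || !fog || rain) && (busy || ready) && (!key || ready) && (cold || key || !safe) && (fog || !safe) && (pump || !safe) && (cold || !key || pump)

Case safe = True:
  (!fog) forces fog = False.
  Clause (fog || !safe) is falsified — contradiction.
Case safe = False:
  Clause (safe) is falsified — contradiction.
Both cases fail, so the formula is unsatisfiable.

Unsatisfiable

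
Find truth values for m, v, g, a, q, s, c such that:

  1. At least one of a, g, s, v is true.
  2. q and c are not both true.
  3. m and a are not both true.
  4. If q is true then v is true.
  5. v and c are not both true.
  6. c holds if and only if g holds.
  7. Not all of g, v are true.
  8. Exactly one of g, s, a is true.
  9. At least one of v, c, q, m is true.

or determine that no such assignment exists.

m = True, v = False, g = True, a = False, q = False, s = False, c = True

  (1) {a, g, s, v}: 1 true — at least one ✓
  (2) q=F, c=T — not both ✓
  (3) m=T, a=F — not both ✓
  (4) q=F ⇒ v: vacuous ✓
  (5) v=F, c=T — not both ✓
  (6) c=T, g=T — same ✓
  (7) {g, v}: 1/2 true — not all ✓
  (8) {g, s, a}: 1 true — exactly one ✓
  (9) {v, c, q, m}: 2 true — at least one ✓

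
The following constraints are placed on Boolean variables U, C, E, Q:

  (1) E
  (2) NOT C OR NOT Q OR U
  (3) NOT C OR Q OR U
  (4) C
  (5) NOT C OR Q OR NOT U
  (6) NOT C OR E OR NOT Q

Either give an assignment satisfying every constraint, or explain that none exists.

Unit clause (E) forces E = True.
Unit clause (C) forces C = True.
Try U = False:
  (NOT C OR NOT Q OR U) forces Q = False.
  clause (NOT C OR Q OR U) is falsified — backtrack.
So U = True.
  then (NOT C OR Q OR NOT U) forces Q = True.
All clauses satisfied.

U=T, C=T, E=T, Q=T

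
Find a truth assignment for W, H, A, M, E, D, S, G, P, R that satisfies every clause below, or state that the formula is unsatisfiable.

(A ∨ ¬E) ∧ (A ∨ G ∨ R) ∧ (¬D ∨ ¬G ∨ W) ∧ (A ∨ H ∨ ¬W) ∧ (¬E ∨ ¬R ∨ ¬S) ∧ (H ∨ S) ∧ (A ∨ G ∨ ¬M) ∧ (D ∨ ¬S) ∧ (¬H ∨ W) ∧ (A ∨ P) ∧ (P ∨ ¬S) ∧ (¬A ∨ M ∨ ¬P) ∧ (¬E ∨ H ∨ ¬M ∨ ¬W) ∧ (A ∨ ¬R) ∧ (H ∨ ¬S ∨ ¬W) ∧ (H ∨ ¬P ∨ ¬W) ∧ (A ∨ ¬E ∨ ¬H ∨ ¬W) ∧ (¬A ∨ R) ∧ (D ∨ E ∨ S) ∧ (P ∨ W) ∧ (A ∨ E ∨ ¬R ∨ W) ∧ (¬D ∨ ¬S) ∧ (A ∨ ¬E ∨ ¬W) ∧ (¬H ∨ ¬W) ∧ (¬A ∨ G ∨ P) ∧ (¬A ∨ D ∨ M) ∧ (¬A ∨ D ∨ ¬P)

Case H = True:
  (¬H ∨ W) forces W = True.
  Clause (¬H ∨ ¬W) is falsified — contradiction.
Case H = False:
  (H ∨ S) forces S = True.
  (D ∨ ¬S) forces D = True.
  Clause (¬D ∨ ¬S) is falsified — contradiction.
Both cases fail, so the formula is unsatisfiable.

The formula is unsatisfiable.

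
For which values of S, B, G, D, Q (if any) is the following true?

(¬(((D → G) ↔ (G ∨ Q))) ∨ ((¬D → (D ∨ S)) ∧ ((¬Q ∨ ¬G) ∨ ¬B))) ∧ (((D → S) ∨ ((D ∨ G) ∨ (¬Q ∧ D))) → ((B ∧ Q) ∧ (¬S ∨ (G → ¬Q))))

S=F, B=T, G=F, D=T, Q=T

  ¬(((D → G) ↔ (G ∨ Q))) ∨ ((¬D → (D ∨ S)) ∧ ((¬Q ∨ ¬G) ∨ ¬B)) = True
    ¬(((D → G) ↔ (G ∨ Q))) = True
      (D → G) ↔ (G ∨ Q) = False
        D → G = False
        G ∨ Q = True
    (¬D → (D ∨ S)) ∧ ((¬Q ∨ ¬G) ∨ ¬B) = True
      ¬D → (D ∨ S) = True
        ¬D = False
        D ∨ S = True
      (¬Q ∨ ¬G) ∨ ¬B = True
        ¬Q ∨ ¬G = True
          ¬Q = False
          ¬G = True
        ¬B = False
  ((D → S) ∨ ((D ∨ G) ∨ (¬Q ∧ D))) → ((B ∧ Q) ∧ (¬S ∨ (G → ¬Q))) = True
    (D → S) ∨ ((D ∨ G) ∨ (¬Q ∧ D)) = True
      D → S = False
      (D ∨ G) ∨ (¬Q ∧ D) = True
        D ∨ G = True
        ¬Q ∧ D = False
          ¬Q = False
    (B ∧ Q) ∧ (¬S ∨ (G → ¬Q)) = True
      B ∧ Q = True
      ¬S ∨ (G → ¬Q) = True
        ¬S = True
        G → ¬Q = True
          ¬Q = False
Both conjuncts True, so the formula holds.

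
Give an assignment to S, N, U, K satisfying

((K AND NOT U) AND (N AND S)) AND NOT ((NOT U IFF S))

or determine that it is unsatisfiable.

Unsatisfiable

Case U = True: the conjunct NOT U is False.
Case U = False: the formula simplifies to (K AND (N AND S)) AND NOT S.
  S = True: the conjunct NOT S is False.
  S = False: the conjunct S is False.
Both cases fail — unsatisfiable.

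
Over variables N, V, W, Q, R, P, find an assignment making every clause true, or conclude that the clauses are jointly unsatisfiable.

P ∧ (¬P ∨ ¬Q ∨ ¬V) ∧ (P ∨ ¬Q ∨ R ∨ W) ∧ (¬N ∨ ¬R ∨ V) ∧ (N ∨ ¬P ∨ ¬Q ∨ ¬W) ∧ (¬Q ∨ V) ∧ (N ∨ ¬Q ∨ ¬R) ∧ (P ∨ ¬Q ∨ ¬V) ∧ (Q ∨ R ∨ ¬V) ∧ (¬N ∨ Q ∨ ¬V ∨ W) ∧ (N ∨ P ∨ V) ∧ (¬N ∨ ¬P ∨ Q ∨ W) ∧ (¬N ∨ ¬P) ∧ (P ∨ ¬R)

N = False, V = False, W = True, Q = False, R = True, P = True

Unit clause (P) forces P = True.
In (¬N ∨ ¬P) only ¬N is left, so N = False.
Set V = False.
  then (¬Q ∨ V) forces Q = False.
Set W = True.
Set R = True.
All clauses satisfied.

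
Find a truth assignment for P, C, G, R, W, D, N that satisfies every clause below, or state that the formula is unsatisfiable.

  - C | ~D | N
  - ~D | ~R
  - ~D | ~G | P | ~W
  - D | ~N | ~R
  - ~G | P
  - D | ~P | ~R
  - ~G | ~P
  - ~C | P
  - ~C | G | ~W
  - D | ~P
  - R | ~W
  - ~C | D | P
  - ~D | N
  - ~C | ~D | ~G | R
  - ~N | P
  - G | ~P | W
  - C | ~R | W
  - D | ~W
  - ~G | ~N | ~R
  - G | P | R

Unsatisfiable

Case P = True:
  (~G | ~P) forces G = False.
  (D | ~P) forces D = True.
  (~D | ~R) forces R = False.
  (R | ~W) forces W = False.
  Clause (G | ~P | W) is falsified — contradiction.
Case P = False:
  (~G | P) forces G = False.
  (~C | P) forces C = False.
  (~N | P) forces N = False.
  (C | ~D | N) forces D = False.
  (D | ~W) forces W = False.
  (C | ~R | W) forces R = False.
  Clause (G | P | R) is falsified — contradiction.
Both cases fail, so the formula is unsatisfiable.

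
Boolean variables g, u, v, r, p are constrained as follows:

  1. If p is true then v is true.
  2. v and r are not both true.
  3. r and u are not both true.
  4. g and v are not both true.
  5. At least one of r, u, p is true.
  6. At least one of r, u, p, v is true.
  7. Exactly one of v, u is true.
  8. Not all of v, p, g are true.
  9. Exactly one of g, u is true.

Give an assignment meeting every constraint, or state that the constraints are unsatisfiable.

g: False, u: True, v: False, r: False, p: False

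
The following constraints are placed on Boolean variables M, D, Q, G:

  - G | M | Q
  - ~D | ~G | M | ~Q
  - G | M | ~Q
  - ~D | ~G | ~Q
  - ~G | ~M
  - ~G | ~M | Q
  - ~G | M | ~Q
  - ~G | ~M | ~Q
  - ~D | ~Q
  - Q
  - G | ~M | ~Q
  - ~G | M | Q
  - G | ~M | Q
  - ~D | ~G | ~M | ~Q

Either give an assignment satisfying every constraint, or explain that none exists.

No satisfying assignment exists.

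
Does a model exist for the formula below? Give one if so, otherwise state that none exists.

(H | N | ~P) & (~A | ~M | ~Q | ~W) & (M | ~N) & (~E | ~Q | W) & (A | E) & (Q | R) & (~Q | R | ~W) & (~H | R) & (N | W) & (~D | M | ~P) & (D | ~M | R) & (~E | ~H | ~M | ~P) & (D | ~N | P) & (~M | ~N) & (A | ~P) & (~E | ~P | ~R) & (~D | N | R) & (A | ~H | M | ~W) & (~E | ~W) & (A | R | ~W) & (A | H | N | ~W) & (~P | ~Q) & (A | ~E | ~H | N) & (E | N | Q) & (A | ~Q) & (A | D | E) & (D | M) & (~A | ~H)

A=T, E=F, R=T, H=F, Q=T, W=T, M=F, N=F, D=T, P=F

Set A = True.
  then (~A | ~H) forces H = False.
Set E = False.
Try R = False:
  (Q | R) forces Q = True.
  (~Q | R | ~W) forces W = False.
  (N | W) forces N = True.
  (M | ~N) forces M = True.
  clause (~M | ~N) is falsified — backtrack.
So R = True.
Set Q = True.
  then (~P | ~Q) forces P = False.
Set W = True.
  then (~A | ~M | ~Q | ~W) forces M = False.
  then (M | ~N) forces N = False.
  then (D | M) forces D = True.
All clauses satisfied.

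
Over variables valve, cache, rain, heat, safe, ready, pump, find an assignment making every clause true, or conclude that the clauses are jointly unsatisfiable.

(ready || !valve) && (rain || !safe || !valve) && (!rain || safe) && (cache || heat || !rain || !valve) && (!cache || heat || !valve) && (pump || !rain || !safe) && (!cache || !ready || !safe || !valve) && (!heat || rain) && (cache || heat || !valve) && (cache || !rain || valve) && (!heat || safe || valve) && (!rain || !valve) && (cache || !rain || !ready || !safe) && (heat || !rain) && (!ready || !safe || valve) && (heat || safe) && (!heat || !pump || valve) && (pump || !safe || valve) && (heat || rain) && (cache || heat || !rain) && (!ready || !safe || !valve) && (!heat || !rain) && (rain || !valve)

Case heat = True:
  (!heat || rain) forces rain = True.
  Clause (!heat || !rain) is falsified — contradiction.
Case heat = False:
  (heat || !rain) forces rain = False.
  Clause (heat || rain) is falsified — contradiction.
Both cases fail, so the formula is unsatisfiable.

No satisfying assignment exists.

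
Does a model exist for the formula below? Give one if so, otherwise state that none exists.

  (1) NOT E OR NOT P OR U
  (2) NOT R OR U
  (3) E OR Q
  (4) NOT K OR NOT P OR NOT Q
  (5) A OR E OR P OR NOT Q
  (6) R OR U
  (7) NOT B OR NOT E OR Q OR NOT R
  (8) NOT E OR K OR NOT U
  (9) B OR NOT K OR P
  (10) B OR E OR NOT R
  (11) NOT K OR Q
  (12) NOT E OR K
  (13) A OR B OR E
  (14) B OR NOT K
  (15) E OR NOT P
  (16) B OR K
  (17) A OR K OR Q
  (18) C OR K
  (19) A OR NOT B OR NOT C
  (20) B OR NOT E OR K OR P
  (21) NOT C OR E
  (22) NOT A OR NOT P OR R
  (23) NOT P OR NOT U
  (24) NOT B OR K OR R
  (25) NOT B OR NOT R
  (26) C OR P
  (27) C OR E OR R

A = True; K = True; R = False; C = True; P = False; U = True; B = True; E = True; Q = True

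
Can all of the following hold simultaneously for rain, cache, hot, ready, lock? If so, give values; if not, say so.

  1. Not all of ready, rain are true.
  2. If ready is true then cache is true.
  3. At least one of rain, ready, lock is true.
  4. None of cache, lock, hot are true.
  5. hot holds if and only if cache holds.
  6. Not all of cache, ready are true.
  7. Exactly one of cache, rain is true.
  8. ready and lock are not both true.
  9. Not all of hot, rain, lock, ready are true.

rain = True, cache = False, hot = False, ready = False, lock = False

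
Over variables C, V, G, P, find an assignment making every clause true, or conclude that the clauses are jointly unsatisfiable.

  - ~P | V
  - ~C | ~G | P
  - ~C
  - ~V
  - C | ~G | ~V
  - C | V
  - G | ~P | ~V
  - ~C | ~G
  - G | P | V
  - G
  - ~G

Case G = True:
  Clause (~G) is falsified — contradiction.
Case G = False:
  Clause (G) is falsified — contradiction.
Both cases fail, so the formula is unsatisfiable.

Unsatisfiable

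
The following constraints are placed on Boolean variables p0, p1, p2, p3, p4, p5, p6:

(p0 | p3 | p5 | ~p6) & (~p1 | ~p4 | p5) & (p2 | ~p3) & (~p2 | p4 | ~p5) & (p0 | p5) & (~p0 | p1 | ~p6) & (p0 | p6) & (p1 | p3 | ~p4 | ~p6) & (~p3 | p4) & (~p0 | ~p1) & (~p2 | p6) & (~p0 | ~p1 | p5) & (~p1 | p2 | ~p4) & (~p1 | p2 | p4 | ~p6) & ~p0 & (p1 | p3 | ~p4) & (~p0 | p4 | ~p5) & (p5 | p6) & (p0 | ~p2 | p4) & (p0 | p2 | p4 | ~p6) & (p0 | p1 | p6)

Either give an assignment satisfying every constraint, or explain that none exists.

Unit clause (~p0) forces p0 = False.
In (p0 | p5) only p5 is left, so p5 = True.
In (p0 | p6) only p6 is left, so p6 = True.
Set p1 = False.
Set p2 = True.
  then (~p2 | p4 | ~p5) forces p4 = True.
  then (p1 | p3 | ~p4 | ~p6) forces p3 = True.
All clauses satisfied.

p0 = False, p1 = False, p2 = True, p3 = True, p4 = True, p5 = True, p6 = True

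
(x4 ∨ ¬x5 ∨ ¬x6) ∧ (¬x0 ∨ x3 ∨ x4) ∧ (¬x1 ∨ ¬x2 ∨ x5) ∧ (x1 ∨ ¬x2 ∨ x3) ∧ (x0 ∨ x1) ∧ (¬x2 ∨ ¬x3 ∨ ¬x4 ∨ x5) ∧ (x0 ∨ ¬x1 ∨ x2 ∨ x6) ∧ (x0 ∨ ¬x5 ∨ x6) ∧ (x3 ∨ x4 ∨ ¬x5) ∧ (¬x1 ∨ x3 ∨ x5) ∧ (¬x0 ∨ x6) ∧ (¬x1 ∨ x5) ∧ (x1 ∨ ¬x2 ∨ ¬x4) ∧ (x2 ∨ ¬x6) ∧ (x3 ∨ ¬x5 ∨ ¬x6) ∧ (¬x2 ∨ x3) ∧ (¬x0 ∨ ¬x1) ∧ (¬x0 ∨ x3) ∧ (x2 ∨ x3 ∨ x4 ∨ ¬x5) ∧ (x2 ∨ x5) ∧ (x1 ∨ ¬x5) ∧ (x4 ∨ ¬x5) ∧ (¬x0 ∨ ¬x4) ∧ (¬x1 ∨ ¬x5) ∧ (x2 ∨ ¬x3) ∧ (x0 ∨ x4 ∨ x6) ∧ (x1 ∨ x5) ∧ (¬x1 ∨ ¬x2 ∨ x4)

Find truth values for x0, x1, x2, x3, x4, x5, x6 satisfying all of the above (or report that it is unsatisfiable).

Unsatisfiable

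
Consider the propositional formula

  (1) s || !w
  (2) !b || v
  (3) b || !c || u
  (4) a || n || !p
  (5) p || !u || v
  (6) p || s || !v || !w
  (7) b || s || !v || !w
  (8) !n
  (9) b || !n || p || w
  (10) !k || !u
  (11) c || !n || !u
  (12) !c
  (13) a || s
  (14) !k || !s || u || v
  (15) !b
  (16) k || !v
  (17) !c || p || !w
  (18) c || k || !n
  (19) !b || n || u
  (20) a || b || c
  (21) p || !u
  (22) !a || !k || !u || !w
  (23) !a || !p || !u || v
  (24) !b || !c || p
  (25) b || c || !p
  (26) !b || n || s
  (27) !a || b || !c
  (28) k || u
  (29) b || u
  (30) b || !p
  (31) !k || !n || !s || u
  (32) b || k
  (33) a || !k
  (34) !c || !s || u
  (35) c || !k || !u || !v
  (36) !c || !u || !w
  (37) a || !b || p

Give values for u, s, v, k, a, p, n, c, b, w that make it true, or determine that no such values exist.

Case n = True:
  Clause (!n) is falsified — contradiction.
Case n = False:
  (!c) forces c = False.
  (!b) forces b = False.
  (a || b || c) forces a = True.
  (b || c || !p) forces p = False.
  (p || !u) forces u = False.
  Clause (b || u) is falsified — contradiction.
Both cases fail, so the formula is unsatisfiable.

No satisfying assignment exists.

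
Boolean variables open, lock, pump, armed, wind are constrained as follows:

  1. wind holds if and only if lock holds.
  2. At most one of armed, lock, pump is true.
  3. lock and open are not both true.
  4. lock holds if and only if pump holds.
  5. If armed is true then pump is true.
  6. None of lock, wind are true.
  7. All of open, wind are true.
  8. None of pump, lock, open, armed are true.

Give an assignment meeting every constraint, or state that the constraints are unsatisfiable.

No satisfying assignment exists.

Case open = True:
  Constraint (8) is violated (open=T) — contradiction.
Case open = False:
  Constraint (7) is violated (open=F) — contradiction.
Both cases fail — unsatisfiable.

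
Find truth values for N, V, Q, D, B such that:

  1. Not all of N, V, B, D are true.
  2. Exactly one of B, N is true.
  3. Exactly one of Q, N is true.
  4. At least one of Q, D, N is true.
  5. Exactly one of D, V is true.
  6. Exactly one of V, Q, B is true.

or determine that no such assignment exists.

N: True, V: True, Q: False, D: False, B: False

  (1) {N, V, B, D}: 2/4 true — not all ✓
  (2) {B, N}: 1 true — exactly one ✓
  (3) {Q, N}: 1 true — exactly one ✓
  (4) {Q, D, N}: 1 true — at least one ✓
  (5) {D, V}: 1 true — exactly one ✓
  (6) {V, Q, B}: 1 true — exactly one ✓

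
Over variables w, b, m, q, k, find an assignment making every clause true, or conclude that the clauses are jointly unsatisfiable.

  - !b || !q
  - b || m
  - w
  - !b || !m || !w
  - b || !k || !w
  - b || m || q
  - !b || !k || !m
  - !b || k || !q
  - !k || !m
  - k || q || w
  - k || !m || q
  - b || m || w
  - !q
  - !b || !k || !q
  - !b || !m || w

Unit clause (w) forces w = True.
Unit clause (!q) forces q = False.
Set b = True.
  then (!b || !m || !w) forces m = False.
Set k = False.
All clauses satisfied.

w = True, b = True, m = False, q = False, k = False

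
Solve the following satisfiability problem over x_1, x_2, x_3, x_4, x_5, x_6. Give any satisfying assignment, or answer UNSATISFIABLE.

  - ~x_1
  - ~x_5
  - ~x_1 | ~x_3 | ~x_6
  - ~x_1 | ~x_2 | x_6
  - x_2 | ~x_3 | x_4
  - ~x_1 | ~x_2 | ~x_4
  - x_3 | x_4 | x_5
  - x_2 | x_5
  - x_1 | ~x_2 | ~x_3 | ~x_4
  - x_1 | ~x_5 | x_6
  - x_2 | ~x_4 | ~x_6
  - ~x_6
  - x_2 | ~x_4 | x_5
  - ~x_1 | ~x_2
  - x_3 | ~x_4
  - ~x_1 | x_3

Unit clause (~x_1) forces x_1 = False.
Unit clause (~x_5) forces x_5 = False.
In (x_2 | x_5) only x_2 is left, so x_2 = True.
Unit clause (~x_6) forces x_6 = False.
Try x_3 = False:
  (x_3 | x_4 | x_5) forces x_4 = True.
  clause (x_3 | ~x_4) is falsified — backtrack.
So x_3 = True.
  then (x_1 | ~x_2 | ~x_3 | ~x_4) forces x_4 = False.
All clauses satisfied.

x_1 = False, x_2 = True, x_3 = True, x_4 = False, x_5 = False, x_6 = False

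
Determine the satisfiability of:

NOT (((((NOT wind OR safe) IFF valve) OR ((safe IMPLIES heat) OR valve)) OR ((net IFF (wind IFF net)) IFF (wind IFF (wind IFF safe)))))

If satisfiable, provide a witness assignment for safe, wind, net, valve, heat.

safe=T, wind=F, net=F, valve=F, heat=F

  NOT (((((NOT wind OR safe) IFF valve) OR ((safe IMPLIES heat) OR valve)) OR ((net IFF (wind IFF net)) IFF (wind IFF (wind IFF safe))))) = True
    (((NOT wind OR safe) IFF valve) OR ((safe IMPLIES heat) OR valve)) OR ((net IFF (wind IFF net)) IFF (wind IFF (wind IFF safe))) = False
      ((NOT wind OR safe) IFF valve) OR ((safe IMPLIES heat) OR valve) = False
        (NOT wind OR safe) IFF valve = False
          NOT wind OR safe = True
            NOT wind = True
        (safe IMPLIES heat) OR valve = False
          safe IMPLIES heat = False
      (net IFF (wind IFF net)) IFF (wind IFF (wind IFF safe)) = False
        net IFF (wind IFF net) = False
          wind IFF net = True
        wind IFF (wind IFF safe) = True
          wind IFF safe = False
The formula evaluates to True.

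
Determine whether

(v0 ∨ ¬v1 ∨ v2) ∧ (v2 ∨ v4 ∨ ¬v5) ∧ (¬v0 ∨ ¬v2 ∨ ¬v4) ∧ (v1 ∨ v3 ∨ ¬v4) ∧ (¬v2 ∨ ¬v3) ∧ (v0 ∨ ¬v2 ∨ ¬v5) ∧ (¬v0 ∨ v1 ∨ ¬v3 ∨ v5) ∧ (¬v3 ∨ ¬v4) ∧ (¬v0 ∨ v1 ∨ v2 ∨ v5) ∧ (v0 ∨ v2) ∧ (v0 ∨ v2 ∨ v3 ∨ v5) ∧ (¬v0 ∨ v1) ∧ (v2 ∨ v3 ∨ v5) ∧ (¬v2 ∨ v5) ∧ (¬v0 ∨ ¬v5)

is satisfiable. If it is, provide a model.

v0=T, v1=T, v2=F, v3=T, v4=F, v5=F

Try v0 = False:
  (v0 ∨ v2) forces v2 = True.
  (¬v2 ∨ ¬v3) forces v3 = False.
  (v0 ∨ ¬v2 ∨ ¬v5) forces v5 = False.
  clause (¬v2 ∨ v5) is falsified — backtrack.
So v0 = True.
  then (¬v0 ∨ v1) forces v1 = True.
  then (¬v0 ∨ ¬v5) forces v5 = False.
  then (¬v2 ∨ v5) forces v2 = False.
  then (v2 ∨ v3 ∨ v5) forces v3 = True.
  then (¬v3 ∨ ¬v4) forces v4 = False.
All clauses satisfied.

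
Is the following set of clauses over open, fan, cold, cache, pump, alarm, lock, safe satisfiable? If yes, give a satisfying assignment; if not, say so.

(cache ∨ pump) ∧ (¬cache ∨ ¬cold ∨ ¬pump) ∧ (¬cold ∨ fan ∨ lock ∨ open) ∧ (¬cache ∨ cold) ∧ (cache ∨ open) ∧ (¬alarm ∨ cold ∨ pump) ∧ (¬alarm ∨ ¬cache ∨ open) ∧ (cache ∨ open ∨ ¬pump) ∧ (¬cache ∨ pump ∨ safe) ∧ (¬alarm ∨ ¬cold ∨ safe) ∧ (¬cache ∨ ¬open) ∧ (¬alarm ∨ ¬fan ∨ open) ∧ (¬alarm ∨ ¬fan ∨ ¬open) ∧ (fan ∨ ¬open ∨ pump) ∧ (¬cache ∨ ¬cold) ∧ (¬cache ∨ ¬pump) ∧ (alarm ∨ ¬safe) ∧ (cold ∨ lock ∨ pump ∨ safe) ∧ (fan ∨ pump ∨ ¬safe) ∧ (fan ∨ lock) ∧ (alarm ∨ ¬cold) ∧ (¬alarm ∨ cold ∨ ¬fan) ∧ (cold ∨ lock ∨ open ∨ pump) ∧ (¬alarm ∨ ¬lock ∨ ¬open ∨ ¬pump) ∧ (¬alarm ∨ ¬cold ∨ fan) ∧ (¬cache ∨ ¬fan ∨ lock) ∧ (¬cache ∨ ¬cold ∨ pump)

open: True; fan: False; cold: False; cache: False; pump: True; alarm: False; lock: True; safe: False

Try open = False:
  (cache ∨ open) forces cache = True.
  (¬cache ∨ cold) forces cold = True.
  clause (¬cache ∨ ¬cold) is falsified — backtrack.
So open = True.
  then (¬cache ∨ ¬open) forces cache = False.
  then (cache ∨ pump) forces pump = True.
Set fan = False.
  then (fan ∨ lock) forces lock = True.
  then (¬alarm ∨ ¬lock ∨ ¬open ∨ ¬pump) forces alarm = False.
  then (alarm ∨ ¬safe) forces safe = False.
  then (alarm ∨ ¬cold) forces cold = False.
All clauses satisfied.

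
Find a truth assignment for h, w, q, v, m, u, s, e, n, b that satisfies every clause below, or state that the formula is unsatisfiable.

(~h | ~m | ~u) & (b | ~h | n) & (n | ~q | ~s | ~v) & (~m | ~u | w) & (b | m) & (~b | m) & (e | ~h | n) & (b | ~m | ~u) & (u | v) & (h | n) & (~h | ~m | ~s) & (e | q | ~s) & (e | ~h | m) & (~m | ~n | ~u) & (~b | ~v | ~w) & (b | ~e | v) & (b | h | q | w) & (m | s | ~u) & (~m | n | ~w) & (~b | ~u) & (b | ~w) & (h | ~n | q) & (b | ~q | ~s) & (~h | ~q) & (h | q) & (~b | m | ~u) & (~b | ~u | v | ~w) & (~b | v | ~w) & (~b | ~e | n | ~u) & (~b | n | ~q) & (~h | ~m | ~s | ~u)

h: False, w: False, q: True, v: True, m: True, u: False, s: False, e: False, n: True, b: False

Set h = False.
  then (h | n) forces n = True.
  then (h | ~n | q) forces q = True.
Set w = False.
Set v = True.
Try m = False:
  (b | m) forces b = True.
  clause (~b | m) is falsified — backtrack.
So m = True.
  then (~m | ~u | w) forces u = False.
Set s = False.
Set e = False.
Set b = False.
All clauses satisfied.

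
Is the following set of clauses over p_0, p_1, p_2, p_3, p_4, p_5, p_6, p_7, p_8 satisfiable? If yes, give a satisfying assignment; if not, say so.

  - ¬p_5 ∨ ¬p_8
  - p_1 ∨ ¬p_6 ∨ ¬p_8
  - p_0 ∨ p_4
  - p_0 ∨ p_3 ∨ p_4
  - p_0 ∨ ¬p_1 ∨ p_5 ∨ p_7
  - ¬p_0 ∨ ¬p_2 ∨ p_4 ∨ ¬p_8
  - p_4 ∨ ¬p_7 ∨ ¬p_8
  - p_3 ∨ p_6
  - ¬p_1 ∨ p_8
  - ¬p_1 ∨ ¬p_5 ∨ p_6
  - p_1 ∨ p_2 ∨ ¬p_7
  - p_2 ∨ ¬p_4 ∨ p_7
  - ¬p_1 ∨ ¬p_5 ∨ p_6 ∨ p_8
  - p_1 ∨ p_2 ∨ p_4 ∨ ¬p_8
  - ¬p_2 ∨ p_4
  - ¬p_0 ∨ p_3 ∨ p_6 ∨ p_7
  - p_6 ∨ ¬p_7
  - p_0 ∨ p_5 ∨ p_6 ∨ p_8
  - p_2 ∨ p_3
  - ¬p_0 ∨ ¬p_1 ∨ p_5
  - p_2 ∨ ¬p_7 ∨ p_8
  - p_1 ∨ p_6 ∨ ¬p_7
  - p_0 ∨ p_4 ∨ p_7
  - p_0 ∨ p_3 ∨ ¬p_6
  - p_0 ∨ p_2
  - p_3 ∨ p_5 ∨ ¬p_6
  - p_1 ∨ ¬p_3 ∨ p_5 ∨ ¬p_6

Set p_0 = False.
  then (p_0 ∨ p_4) forces p_4 = True.
  then (p_0 ∨ p_2) forces p_2 = True.
Set p_1 = False.
Set p_3 = True.
Set p_5 = True.
  then (¬p_5 ∨ ¬p_8) forces p_8 = False.
Set p_6 = False.
  then (p_6 ∨ ¬p_7) forces p_7 = False.
All clauses satisfied.

p_0: False; p_1: False; p_2: True; p_3: True; p_4: True; p_5: True; p_6: False; p_7: False; p_8: False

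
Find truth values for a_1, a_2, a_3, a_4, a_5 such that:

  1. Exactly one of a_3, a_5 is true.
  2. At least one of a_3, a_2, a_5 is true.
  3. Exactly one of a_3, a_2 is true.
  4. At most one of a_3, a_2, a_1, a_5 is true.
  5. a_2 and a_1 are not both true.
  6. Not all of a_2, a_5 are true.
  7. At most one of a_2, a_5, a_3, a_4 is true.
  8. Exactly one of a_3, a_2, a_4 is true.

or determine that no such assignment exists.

a_1: False, a_2: False, a_3: True, a_4: False, a_5: False

  (1) {a_3, a_5}: 1 true — exactly one ✓
  (2) {a_3, a_2, a_5}: 1 true — at least one ✓
  (3) {a_3, a_2}: 1 true — exactly one ✓
  (4) {a_3, a_2, a_1, a_5}: 1 true — at most one ✓
  (5) a_2=F, a_1=F — not both ✓
  (6) {a_2, a_5}: 0/2 true — not all ✓
  (7) {a_2, a_5, a_3, a_4}: 1 true — at most one ✓
  (8) {a_3, a_2, a_4}: 1 true — exactly one ✓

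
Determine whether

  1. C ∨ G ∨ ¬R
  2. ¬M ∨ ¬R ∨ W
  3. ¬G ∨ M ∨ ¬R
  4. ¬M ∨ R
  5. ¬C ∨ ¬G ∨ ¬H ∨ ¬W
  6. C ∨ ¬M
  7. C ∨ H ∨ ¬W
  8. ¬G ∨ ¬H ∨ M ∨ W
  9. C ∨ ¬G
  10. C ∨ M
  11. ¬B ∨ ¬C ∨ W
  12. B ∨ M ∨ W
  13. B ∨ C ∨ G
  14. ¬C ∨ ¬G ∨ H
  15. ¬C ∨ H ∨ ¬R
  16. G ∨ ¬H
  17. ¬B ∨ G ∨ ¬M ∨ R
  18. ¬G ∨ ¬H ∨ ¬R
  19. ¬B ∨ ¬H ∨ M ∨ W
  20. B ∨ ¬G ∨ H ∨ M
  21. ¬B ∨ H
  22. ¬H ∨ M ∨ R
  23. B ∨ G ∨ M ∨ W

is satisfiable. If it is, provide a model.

Set H = False.
  then (¬B ∨ H) forces B = False.
Try M = True:
  (¬M ∨ R) forces R = True.
  (¬M ∨ ¬R ∨ W) forces W = True.
  (C ∨ ¬M) forces C = True.
  clause (¬C ∨ H ∨ ¬R) is falsified — backtrack.
So M = False.
  then (C ∨ M) forces C = True.
  then (B ∨ M ∨ W) forces W = True.
  then (¬C ∨ ¬G ∨ H) forces G = False.
  then (¬C ∨ H ∨ ¬R) forces R = False.
All clauses satisfied.

H = False; B = False; M = False; C = True; W = True; R = False; G = False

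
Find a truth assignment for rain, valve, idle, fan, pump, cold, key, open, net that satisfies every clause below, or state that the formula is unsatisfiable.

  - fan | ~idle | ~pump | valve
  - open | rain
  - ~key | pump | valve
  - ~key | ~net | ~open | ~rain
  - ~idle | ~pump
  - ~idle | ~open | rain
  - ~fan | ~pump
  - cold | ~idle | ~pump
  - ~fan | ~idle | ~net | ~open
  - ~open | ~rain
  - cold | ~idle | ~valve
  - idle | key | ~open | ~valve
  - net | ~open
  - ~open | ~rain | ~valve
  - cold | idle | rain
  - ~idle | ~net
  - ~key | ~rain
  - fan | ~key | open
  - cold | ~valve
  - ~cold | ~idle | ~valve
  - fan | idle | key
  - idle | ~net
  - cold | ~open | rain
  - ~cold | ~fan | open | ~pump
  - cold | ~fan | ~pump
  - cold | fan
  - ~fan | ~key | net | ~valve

rain = True, valve = True, idle = False, fan = True, pump = False, cold = True, key = False, open = False, net = False

Try rain = False:
  (open | rain) forces open = True.
  (~idle | ~open | rain) forces idle = False.
  (net | ~open) forces net = True.
  clause (idle | ~net) is falsified — backtrack.
So rain = True.
  then (~open | ~rain) forces open = False.
  then (~key | ~rain) forces key = False.
Set valve = True.
  then (cold | ~valve) forces cold = True.
  then (~cold | ~idle | ~valve) forces idle = False.
  then (fan | idle | key) forces fan = True.
  then (idle | ~net) forces net = False.
  then (~cold | ~fan | open | ~pump) forces pump = False.
All clauses satisfied.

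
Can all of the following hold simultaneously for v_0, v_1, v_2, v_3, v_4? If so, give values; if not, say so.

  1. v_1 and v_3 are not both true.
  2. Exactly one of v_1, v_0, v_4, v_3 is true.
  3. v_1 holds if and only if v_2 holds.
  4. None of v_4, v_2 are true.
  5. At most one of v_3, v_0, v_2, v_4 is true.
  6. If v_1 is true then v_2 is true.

v_0: True; v_1: False; v_2: False; v_3: False; v_4: False

  (1) v_1=F, v_3=F — not both ✓
  (2) {v_1, v_0, v_4, v_3}: 1 true — exactly one ✓
  (3) v_1=F, v_2=F — same ✓
  (4) {v_4, v_2}: 0 true — none ✓
  (5) {v_3, v_0, v_2, v_4}: 1 true — at most one ✓
  (6) v_1=F ⇒ v_2: vacuous ✓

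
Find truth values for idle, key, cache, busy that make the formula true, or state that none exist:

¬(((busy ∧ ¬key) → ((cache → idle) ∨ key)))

idle: False; key: False; cache: True; busy: True

  ¬(((busy ∧ ¬key) → ((cache → idle) ∨ key))) = True
    (busy ∧ ¬key) → ((cache → idle) ∨ key) = False
      busy ∧ ¬key = True
        ¬key = True
      (cache → idle) ∨ key = False
        cache → idle = False
The formula evaluates to True.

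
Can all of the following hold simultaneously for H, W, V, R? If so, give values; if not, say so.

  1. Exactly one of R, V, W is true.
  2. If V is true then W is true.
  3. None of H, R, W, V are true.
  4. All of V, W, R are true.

Case W = True:
  Constraint (3) is violated (W=T) — contradiction.
Case W = False:
  Constraint (4) is violated (W=F) — contradiction.
Both cases fail — unsatisfiable.

No satisfying assignment exists.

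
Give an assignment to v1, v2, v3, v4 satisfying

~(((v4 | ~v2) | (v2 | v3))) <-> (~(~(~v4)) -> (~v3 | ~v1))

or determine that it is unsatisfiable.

v1 = True; v2 = False; v3 = True; v4 = False

  ~(((v4 | ~v2) | (v2 | v3))) <-> (~(~(~v4)) -> (~v3 | ~v1)) = True
    ~(((v4 | ~v2) | (v2 | v3))) = False
      (v4 | ~v2) | (v2 | v3) = True
        v4 | ~v2 = True
          ~v2 = True
        v2 | v3 = True
    ~(~(~v4)) -> (~v3 | ~v1) = False
      ~(~(~v4)) = True
        ~(~v4) = False
          ~v4 = True
      ~v3 | ~v1 = False
        ~v3 = False
        ~v1 = False
The formula evaluates to True.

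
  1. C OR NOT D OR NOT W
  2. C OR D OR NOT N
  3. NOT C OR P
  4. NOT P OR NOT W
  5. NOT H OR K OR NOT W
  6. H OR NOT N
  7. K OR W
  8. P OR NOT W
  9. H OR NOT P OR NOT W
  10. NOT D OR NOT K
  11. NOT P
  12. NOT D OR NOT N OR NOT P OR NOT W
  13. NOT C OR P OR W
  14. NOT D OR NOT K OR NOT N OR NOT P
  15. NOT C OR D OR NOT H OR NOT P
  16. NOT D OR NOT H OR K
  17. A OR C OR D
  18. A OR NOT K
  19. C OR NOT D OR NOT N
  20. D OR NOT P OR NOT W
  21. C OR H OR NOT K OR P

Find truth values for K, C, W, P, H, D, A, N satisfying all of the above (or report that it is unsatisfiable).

K = True; C = False; W = False; P = False; H = True; D = False; A = True; N = False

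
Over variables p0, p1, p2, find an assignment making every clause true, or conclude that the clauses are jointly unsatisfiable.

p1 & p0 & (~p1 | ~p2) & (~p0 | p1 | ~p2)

p0: True; p1: True; p2: False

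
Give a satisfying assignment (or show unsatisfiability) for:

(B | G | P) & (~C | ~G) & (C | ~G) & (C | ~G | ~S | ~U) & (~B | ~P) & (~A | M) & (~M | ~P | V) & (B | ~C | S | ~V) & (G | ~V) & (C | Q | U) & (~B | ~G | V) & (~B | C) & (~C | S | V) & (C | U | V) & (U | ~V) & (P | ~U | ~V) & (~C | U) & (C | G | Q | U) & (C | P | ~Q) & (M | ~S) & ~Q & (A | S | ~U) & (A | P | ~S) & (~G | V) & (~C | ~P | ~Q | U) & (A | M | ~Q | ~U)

C: True; G: False; B: True; P: False; Q: False; M: True; U: True; S: True; A: True; V: False

Unit clause (~Q) forces Q = False.
Set C = True.
  then (~C | ~G) forces G = False.
  then (G | ~V) forces V = False.
  then (~C | S | V) forces S = True.
  then (~C | U) forces U = True.
  then (M | ~S) forces M = True.
  then (~M | ~P | V) forces P = False.
  then (A | P | ~S) forces A = True.
  then (B | G | P) forces B = True.
All clauses satisfied.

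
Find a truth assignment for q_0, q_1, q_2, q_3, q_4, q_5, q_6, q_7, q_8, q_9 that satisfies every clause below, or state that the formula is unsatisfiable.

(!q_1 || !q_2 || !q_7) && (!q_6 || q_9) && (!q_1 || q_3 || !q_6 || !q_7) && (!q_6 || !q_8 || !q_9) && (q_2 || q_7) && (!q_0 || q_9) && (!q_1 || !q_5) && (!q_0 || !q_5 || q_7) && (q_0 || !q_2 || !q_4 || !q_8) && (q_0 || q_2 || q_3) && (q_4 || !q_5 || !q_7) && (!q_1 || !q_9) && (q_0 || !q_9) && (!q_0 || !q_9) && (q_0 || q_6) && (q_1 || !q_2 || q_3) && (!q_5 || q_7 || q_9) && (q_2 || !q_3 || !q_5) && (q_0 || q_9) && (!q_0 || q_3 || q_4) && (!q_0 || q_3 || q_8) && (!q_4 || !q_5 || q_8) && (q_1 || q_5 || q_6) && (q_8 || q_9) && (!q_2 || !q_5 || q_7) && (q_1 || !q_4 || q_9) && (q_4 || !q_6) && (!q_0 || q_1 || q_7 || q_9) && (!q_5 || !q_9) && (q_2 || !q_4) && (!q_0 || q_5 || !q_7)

Unsatisfiable — no assignment works.

Case q_0 = True:
  (!q_0 || q_9) forces q_9 = True.
  Clause (!q_0 || !q_9) is falsified — contradiction.
Case q_0 = False:
  (q_0 || !q_9) forces q_9 = False.
  Clause (q_0 || q_9) is falsified — contradiction.
Both cases fail, so the formula is unsatisfiable.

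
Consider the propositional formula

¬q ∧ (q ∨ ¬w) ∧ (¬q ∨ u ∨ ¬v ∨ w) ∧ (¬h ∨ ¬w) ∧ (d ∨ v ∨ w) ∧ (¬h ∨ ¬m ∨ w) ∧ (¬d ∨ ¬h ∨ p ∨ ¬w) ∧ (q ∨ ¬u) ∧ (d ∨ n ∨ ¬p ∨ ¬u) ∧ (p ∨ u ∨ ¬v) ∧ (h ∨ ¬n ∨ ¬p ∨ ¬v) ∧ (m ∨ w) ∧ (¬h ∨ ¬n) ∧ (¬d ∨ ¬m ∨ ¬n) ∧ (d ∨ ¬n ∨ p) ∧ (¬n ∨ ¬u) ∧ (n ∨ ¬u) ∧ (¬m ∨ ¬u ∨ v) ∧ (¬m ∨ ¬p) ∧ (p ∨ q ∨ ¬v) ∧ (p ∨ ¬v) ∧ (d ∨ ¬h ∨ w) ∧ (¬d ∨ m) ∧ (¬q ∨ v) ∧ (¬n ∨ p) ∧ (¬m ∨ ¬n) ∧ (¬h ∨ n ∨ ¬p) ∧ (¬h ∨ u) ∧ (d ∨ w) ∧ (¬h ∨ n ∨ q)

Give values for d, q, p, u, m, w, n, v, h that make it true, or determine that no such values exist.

Unit clause (¬q) forces q = False.
In (q ∨ ¬w) only ¬w is left, so w = False.
In (q ∨ ¬u) only ¬u is left, so u = False.
In (m ∨ w) only m is left, so m = True.
In (¬m ∨ ¬p) only ¬p is left, so p = False.
In (p ∨ q ∨ ¬v) only ¬v is left, so v = False.
In (¬n ∨ p) only ¬n is left, so n = False.
In (¬h ∨ u) only ¬h is left, so h = False.
In (d ∨ w) only d is left, so d = True.
All clauses satisfied.

d=T, q=F, p=F, u=F, m=T, w=F, n=F, v=F, h=F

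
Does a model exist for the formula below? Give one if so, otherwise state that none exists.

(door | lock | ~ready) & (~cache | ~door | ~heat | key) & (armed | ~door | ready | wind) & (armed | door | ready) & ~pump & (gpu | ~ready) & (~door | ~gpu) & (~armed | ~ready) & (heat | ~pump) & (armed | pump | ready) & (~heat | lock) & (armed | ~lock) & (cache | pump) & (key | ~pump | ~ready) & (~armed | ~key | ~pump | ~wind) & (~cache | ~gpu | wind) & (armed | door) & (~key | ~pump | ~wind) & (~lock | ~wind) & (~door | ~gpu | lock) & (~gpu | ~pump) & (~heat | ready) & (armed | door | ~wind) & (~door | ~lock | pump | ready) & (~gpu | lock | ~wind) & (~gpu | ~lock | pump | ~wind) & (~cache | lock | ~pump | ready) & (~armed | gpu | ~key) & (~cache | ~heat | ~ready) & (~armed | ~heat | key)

Unit clause (~pump) forces pump = False.
In (cache | pump) only cache is left, so cache = True.
Set lock = False.
  then (~heat | lock) forces heat = False.
Set key = False.
Set armed = True.
  then (~armed | ~ready) forces ready = False.
Set door = False.
Set wind = False.
  then (~cache | ~gpu | wind) forces gpu = False.
All clauses satisfied.

lock = False; heat = False; key = False; pump = False; armed = True; cache = True; door = False; ready = False; wind = False; gpu = False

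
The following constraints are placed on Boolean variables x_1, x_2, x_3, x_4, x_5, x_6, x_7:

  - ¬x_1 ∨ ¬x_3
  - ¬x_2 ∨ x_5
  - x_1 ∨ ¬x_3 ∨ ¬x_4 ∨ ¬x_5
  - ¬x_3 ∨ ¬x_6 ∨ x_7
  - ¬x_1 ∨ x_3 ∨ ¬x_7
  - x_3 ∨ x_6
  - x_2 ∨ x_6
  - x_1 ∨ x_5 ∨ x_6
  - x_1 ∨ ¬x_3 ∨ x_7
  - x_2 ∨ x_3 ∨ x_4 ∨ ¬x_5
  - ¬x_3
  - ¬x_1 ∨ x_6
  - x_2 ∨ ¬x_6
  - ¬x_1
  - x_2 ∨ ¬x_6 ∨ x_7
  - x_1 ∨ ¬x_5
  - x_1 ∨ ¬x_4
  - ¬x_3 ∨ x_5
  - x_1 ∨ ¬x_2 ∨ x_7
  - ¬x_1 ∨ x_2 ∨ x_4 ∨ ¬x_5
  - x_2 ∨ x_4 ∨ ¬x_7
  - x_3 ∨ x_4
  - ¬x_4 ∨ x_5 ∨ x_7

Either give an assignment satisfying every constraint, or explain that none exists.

Case x_1 = True:
  Clause (¬x_1) is falsified — contradiction.
Case x_1 = False:
  (¬x_3) forces x_3 = False.
  (x_3 ∨ x_6) forces x_6 = True.
  (x_2 ∨ ¬x_6) forces x_2 = True.
  (¬x_2 ∨ x_5) forces x_5 = True.
  Clause (x_1 ∨ ¬x_5) is falsified — contradiction.
Both cases fail, so the formula is unsatisfiable.

UNSATISFIABLE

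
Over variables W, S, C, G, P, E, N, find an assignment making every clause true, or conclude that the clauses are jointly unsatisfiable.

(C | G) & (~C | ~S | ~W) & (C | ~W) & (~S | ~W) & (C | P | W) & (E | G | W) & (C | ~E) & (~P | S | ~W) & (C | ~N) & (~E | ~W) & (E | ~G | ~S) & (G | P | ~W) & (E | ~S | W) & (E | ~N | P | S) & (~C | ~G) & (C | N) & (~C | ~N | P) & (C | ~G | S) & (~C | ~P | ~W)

Set W = False.
Set S = True.
  then (E | ~S | W) forces E = True.
  then (C | ~E) forces C = True.
  then (~C | ~G) forces G = False.
Set P = True.
Set N = True.
All clauses satisfied.

W = False, S = True, C = True, G = False, P = True, E = True, N = True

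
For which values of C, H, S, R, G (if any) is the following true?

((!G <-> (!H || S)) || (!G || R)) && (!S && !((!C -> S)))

C = False; H = True; S = False; R = False; G = True

  (!G <-> (!H || S)) || (!G || R) = True
    !G <-> (!H || S) = True
      !G = False
      !H || S = False
        !H = False
    !G || R = False
      !G = False
  !S && !((!C -> S)) = True
    !S = True
    !((!C -> S)) = True
      !C -> S = False
        !C = True
Both conjuncts True, so the formula holds.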